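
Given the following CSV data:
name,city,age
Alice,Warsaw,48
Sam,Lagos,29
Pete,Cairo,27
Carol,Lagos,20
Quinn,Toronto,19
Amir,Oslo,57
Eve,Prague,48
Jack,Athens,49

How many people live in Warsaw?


Scanning city column for 'Warsaw':
  Row 1: Alice -> MATCH
Total matches: 1

ANSWER: 1


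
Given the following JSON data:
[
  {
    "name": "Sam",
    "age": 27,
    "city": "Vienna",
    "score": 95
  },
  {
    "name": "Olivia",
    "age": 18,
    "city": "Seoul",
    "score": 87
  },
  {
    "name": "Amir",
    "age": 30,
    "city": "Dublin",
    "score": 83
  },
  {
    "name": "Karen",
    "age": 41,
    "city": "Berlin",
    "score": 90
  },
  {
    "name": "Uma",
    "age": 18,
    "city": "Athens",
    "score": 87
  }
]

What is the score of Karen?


Looking up record where name = Karen
Record index: 3
Field 'score' = 90

ANSWER: 90


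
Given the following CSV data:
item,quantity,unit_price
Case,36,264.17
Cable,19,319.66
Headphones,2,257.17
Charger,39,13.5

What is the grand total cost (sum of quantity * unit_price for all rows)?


Computing row totals:
  Case: 36 * 264.17 = 9510.12
  Cable: 19 * 319.66 = 6073.54
  Headphones: 2 * 257.17 = 514.34
  Charger: 39 * 13.5 = 526.5
Grand total = 9510.12 + 6073.54 + 514.34 + 526.5 = 16624.5

ANSWER: 16624.5


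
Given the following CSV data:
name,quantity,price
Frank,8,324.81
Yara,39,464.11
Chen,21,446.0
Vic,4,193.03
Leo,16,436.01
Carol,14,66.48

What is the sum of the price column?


Values in 'price' column:
  Row 1: 324.81
  Row 2: 464.11
  Row 3: 446.0
  Row 4: 193.03
  Row 5: 436.01
  Row 6: 66.48
Sum = 324.81 + 464.11 + 446.0 + 193.03 + 436.01 + 66.48 = 1930.44

ANSWER: 1930.44


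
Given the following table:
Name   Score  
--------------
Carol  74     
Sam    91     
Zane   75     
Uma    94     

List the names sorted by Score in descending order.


Sorting by Score (descending):
  Uma: 94
  Sam: 91
  Zane: 75
  Carol: 74


ANSWER: Uma, Sam, Zane, Carol


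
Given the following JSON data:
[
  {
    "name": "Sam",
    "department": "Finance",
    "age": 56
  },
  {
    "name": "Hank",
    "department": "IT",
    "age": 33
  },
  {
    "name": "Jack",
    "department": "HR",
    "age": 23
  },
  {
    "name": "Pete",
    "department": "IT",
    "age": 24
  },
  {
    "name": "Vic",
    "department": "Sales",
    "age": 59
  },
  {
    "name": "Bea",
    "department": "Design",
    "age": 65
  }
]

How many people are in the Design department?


Scanning records for department = Design
  Record 5: Bea
Count: 1

ANSWER: 1


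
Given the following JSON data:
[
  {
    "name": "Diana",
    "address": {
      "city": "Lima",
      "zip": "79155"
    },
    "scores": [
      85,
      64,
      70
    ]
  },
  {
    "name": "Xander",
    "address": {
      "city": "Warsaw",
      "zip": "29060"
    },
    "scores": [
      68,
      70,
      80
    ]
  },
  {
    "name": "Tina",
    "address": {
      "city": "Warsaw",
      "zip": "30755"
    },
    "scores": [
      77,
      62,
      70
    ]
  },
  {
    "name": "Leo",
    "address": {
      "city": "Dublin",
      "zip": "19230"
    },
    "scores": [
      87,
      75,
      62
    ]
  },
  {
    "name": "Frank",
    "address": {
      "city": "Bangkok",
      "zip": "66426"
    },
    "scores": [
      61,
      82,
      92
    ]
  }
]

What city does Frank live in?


Path: records[4].address.city
Value: Bangkok

ANSWER: Bangkok


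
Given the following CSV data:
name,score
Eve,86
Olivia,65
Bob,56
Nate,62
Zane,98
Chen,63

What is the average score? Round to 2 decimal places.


Scores: 86, 65, 56, 62, 98, 63
Sum = 430
Count = 6
Average = 430 / 6 = 71.67

ANSWER: 71.67


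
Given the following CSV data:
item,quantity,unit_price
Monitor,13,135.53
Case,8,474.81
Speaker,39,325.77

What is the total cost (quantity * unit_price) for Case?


Row: Case
quantity = 8
unit_price = 474.81
total = 8 * 474.81 = 3798.48

ANSWER: 3798.48


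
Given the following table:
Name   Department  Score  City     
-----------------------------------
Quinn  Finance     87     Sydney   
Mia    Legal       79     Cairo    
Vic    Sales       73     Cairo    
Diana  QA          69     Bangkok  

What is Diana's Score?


Row 4: Diana
Score = 69

ANSWER: 69


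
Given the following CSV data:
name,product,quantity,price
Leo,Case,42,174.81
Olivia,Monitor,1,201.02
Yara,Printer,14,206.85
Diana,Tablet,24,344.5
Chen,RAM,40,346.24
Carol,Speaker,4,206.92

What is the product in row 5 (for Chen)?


Row 5: Chen
Column 'product' = RAM

ANSWER: RAM


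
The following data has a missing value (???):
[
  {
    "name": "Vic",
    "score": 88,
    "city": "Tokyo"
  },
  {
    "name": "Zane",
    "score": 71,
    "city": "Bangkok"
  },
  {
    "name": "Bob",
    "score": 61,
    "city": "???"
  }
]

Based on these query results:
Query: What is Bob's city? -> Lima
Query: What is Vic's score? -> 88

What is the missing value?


The missing value is Bob's city
From query: Bob's city = Lima

ANSWER: Lima


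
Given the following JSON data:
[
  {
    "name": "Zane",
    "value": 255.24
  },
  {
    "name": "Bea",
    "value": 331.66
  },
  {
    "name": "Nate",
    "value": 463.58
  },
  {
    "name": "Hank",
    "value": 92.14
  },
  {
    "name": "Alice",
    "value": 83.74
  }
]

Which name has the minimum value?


Comparing values:
  Zane: 255.24
  Bea: 331.66
  Nate: 463.58
  Hank: 92.14
  Alice: 83.74
Minimum: Alice (83.74)

ANSWER: Alice


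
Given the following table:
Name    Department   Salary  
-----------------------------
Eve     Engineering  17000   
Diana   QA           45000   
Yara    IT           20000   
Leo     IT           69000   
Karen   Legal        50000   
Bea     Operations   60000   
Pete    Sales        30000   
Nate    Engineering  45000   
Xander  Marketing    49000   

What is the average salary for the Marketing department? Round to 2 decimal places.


Marketing department members:
  Xander: 49000
Sum = 49000
Count = 1
Average = 49000 / 1 = 49000.00

ANSWER: 49000.00


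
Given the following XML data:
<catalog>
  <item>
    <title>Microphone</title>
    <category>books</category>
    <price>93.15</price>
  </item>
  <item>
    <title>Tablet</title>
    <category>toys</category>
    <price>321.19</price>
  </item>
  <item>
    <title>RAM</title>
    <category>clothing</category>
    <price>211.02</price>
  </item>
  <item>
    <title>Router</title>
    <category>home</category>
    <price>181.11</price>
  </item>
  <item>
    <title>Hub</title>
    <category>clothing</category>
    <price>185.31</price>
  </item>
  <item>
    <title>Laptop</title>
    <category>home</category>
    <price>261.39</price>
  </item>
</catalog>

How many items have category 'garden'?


Scanning <item> elements for <category>garden</category>:
Count: 0

ANSWER: 0


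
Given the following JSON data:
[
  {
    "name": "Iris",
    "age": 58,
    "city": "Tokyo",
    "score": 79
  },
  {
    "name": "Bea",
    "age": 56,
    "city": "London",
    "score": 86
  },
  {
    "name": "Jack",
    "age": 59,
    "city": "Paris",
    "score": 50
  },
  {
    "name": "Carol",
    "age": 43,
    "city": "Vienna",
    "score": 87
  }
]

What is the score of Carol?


Looking up record where name = Carol
Record index: 3
Field 'score' = 87

ANSWER: 87


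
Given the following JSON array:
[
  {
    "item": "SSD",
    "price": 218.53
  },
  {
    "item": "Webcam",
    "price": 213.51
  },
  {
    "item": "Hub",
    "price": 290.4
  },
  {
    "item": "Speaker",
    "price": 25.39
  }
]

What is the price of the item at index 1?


Array index 1 -> Webcam
price = 213.51

ANSWER: 213.51


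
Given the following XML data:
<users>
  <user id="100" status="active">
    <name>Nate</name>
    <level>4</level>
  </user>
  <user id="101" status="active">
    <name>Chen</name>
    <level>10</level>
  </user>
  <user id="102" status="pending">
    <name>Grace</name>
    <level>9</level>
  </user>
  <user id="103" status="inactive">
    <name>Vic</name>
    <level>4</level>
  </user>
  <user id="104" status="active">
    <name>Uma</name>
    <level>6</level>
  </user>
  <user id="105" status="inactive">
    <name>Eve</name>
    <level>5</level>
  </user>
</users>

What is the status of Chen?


Finding user with name = Chen
user id="101" status="active"

ANSWER: active


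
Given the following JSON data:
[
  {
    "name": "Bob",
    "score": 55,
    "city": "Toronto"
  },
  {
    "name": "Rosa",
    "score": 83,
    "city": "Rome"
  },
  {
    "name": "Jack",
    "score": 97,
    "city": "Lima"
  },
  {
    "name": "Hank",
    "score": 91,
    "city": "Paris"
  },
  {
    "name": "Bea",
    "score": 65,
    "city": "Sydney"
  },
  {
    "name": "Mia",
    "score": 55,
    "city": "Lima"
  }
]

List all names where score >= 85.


Filtering records where score >= 85:
  Bob (score=55) -> no
  Rosa (score=83) -> no
  Jack (score=97) -> YES
  Hank (score=91) -> YES
  Bea (score=65) -> no
  Mia (score=55) -> no


ANSWER: Jack, Hank


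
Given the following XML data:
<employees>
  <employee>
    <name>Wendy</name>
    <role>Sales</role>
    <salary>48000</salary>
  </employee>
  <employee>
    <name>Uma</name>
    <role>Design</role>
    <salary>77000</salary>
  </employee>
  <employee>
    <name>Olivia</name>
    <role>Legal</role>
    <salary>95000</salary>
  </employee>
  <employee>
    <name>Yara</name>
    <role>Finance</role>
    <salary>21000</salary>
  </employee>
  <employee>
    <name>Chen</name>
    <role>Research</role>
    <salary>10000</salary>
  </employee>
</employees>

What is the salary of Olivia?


Searching for <employee> with <name>Olivia</name>
Found at position 3
<salary>95000</salary>

ANSWER: 95000


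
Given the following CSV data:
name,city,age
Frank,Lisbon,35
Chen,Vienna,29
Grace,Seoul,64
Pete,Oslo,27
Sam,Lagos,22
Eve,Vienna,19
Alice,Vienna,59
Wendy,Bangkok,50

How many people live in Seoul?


Scanning city column for 'Seoul':
  Row 3: Grace -> MATCH
Total matches: 1

ANSWER: 1


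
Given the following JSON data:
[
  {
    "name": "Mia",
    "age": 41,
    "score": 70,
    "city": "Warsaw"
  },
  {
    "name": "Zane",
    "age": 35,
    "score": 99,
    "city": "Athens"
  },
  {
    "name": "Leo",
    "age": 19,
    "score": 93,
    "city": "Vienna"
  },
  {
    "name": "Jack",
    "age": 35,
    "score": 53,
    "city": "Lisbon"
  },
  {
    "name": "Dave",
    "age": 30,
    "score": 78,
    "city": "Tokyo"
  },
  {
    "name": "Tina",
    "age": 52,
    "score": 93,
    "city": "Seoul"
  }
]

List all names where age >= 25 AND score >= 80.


Checking both conditions:
  Mia (age=41, score=70) -> no
  Zane (age=35, score=99) -> YES
  Leo (age=19, score=93) -> no
  Jack (age=35, score=53) -> no
  Dave (age=30, score=78) -> no
  Tina (age=52, score=93) -> YES


ANSWER: Zane, Tina


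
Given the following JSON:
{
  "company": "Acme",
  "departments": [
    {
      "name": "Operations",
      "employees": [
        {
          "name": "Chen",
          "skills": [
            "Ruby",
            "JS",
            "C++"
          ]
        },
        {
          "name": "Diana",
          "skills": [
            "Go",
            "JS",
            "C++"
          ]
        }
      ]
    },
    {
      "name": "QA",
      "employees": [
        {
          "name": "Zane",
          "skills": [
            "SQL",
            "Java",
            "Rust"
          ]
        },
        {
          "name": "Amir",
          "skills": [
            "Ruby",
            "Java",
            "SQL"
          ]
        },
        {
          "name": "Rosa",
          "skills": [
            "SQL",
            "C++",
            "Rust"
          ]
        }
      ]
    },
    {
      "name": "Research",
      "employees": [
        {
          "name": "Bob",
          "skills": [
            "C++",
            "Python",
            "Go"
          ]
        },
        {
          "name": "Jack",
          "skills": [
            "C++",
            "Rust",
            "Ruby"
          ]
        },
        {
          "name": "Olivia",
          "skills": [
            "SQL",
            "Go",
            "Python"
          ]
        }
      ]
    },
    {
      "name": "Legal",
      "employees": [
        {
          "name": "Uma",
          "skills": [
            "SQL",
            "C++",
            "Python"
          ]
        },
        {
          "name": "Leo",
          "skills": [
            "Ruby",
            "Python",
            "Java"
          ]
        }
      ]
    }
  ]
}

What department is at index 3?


Path: departments[3].name
Value: Legal

ANSWER: Legal


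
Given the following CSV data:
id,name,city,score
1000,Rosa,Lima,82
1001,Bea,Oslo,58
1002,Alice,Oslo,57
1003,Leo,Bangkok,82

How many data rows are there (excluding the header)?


Counting rows (excluding header):
Header: id,name,city,score
Data rows: 4

ANSWER: 4


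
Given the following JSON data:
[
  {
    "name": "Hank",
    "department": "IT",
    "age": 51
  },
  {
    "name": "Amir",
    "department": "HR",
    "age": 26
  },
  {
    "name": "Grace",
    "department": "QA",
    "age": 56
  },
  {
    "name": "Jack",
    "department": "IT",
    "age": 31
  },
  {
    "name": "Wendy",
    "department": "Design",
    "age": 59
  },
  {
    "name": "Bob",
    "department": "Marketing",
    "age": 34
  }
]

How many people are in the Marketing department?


Scanning records for department = Marketing
  Record 5: Bob
Count: 1

ANSWER: 1


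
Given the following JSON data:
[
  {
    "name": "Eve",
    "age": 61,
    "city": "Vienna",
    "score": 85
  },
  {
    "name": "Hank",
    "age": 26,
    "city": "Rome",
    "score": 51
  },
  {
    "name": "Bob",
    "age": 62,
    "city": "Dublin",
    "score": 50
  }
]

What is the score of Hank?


Looking up record where name = Hank
Record index: 1
Field 'score' = 51

ANSWER: 51


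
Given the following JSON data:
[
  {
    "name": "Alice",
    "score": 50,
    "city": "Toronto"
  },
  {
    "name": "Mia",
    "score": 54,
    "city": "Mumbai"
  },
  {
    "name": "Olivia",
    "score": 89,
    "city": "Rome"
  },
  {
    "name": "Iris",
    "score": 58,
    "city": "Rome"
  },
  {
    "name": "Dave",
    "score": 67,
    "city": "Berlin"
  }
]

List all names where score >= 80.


Filtering records where score >= 80:
  Alice (score=50) -> no
  Mia (score=54) -> no
  Olivia (score=89) -> YES
  Iris (score=58) -> no
  Dave (score=67) -> no


ANSWER: Olivia


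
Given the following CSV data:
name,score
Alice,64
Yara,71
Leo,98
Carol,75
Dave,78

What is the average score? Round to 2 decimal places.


Scores: 64, 71, 98, 75, 78
Sum = 386
Count = 5
Average = 386 / 5 = 77.20

ANSWER: 77.20


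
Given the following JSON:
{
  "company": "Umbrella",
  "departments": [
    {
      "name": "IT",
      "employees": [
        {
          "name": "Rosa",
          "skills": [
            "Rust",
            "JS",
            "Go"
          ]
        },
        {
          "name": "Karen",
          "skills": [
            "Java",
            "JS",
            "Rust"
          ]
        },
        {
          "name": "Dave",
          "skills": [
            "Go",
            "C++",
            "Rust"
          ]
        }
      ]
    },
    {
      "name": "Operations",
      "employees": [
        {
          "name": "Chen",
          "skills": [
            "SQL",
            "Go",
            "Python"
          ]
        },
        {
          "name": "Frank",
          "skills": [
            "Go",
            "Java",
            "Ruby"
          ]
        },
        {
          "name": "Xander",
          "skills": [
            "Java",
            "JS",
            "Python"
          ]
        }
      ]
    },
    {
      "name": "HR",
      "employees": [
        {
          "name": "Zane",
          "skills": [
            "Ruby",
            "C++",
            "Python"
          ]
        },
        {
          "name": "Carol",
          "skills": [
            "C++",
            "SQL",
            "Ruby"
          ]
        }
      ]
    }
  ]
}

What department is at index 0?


Path: departments[0].name
Value: IT

ANSWER: IT


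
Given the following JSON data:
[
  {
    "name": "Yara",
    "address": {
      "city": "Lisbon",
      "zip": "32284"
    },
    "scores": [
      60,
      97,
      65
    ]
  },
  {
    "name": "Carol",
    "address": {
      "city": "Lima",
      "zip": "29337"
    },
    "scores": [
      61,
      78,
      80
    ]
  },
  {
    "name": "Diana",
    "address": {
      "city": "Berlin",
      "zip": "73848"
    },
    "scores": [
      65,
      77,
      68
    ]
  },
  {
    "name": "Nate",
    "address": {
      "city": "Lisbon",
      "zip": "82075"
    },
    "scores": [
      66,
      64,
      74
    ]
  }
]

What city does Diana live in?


Path: records[2].address.city
Value: Berlin

ANSWER: Berlin


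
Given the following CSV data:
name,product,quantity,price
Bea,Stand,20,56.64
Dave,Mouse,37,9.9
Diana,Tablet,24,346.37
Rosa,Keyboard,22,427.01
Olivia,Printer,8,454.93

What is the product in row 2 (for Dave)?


Row 2: Dave
Column 'product' = Mouse

ANSWER: Mouse


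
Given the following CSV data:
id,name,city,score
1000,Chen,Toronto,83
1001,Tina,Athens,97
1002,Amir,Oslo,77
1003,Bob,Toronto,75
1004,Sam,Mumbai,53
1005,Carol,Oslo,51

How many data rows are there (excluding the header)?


Counting rows (excluding header):
Header: id,name,city,score
Data rows: 6

ANSWER: 6


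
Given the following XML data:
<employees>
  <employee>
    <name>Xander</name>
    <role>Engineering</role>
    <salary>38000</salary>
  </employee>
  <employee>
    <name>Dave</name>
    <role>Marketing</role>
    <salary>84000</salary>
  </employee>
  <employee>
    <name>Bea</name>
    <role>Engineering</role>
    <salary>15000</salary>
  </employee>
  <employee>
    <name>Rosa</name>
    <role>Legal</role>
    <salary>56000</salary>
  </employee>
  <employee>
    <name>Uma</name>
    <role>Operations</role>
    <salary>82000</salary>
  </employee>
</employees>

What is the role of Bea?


Searching for <employee> with <name>Bea</name>
Found at position 3
<role>Engineering</role>

ANSWER: Engineering


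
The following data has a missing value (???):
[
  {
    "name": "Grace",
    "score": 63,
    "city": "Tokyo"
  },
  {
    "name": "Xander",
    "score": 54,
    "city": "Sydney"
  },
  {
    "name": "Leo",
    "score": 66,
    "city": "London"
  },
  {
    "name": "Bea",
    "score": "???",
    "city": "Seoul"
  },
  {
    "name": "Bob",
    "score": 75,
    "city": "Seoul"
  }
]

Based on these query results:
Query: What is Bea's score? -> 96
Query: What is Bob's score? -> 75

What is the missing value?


The missing value is Bea's score
From query: Bea's score = 96

ANSWER: 96


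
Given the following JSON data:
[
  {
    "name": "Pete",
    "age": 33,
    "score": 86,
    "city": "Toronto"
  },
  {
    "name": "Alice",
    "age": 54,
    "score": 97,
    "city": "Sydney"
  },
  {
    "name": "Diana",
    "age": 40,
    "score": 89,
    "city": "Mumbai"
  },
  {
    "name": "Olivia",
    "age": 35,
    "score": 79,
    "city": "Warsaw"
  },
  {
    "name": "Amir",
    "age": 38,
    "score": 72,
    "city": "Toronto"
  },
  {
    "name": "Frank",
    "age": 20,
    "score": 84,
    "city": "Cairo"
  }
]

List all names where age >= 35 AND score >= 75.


Checking both conditions:
  Pete (age=33, score=86) -> no
  Alice (age=54, score=97) -> YES
  Diana (age=40, score=89) -> YES
  Olivia (age=35, score=79) -> YES
  Amir (age=38, score=72) -> no
  Frank (age=20, score=84) -> no


ANSWER: Alice, Diana, Olivia


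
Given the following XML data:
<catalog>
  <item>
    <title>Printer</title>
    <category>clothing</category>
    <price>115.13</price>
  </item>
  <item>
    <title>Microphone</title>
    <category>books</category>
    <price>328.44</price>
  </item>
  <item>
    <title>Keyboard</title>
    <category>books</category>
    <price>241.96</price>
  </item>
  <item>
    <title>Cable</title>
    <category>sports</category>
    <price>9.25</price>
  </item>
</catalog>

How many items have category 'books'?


Scanning <item> elements for <category>books</category>:
  Item 2: Microphone -> MATCH
  Item 3: Keyboard -> MATCH
Count: 2

ANSWER: 2


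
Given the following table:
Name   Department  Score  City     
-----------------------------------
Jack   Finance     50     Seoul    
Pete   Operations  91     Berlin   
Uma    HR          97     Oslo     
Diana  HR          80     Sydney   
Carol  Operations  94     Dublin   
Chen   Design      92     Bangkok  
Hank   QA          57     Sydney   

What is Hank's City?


Row 7: Hank
City = Sydney

ANSWER: Sydney


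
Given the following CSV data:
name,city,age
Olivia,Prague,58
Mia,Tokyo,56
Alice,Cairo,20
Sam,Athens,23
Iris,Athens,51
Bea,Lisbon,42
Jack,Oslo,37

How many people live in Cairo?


Scanning city column for 'Cairo':
  Row 3: Alice -> MATCH
Total matches: 1

ANSWER: 1


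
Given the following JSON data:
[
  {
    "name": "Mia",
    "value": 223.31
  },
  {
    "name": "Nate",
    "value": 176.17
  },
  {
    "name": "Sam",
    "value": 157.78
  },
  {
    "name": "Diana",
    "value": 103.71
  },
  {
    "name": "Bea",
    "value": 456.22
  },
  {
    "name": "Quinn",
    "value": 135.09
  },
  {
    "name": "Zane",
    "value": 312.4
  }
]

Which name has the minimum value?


Comparing values:
  Mia: 223.31
  Nate: 176.17
  Sam: 157.78
  Diana: 103.71
  Bea: 456.22
  Quinn: 135.09
  Zane: 312.4
Minimum: Diana (103.71)

ANSWER: Diana


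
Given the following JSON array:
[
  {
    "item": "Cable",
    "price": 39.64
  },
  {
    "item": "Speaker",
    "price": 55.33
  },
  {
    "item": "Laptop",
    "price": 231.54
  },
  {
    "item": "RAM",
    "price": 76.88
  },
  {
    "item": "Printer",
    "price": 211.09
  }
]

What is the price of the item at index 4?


Array index 4 -> Printer
price = 211.09

ANSWER: 211.09


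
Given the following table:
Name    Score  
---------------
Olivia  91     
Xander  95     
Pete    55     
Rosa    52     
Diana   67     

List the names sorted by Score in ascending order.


Sorting by Score (ascending):
  Rosa: 52
  Pete: 55
  Diana: 67
  Olivia: 91
  Xander: 95


ANSWER: Rosa, Pete, Diana, Olivia, Xander


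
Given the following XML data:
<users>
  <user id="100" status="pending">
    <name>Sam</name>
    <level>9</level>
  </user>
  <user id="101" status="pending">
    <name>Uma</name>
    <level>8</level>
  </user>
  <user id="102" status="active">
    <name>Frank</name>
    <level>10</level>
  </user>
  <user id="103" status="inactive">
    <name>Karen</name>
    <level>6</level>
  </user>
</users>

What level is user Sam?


Finding user: Sam
<level>9</level>

ANSWER: 9


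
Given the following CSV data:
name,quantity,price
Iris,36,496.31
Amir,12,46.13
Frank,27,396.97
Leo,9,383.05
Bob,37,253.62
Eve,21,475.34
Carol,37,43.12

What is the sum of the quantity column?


Values in 'quantity' column:
  Row 1: 36
  Row 2: 12
  Row 3: 27
  Row 4: 9
  Row 5: 37
  Row 6: 21
  Row 7: 37
Sum = 36 + 12 + 27 + 9 + 37 + 21 + 37 = 179

ANSWER: 179


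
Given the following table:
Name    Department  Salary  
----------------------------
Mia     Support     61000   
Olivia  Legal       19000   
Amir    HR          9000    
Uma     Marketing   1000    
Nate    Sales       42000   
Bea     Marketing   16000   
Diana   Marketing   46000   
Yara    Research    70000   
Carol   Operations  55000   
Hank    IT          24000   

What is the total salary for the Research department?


Research department members:
  Yara: 70000
Total = 70000 = 70000

ANSWER: 70000


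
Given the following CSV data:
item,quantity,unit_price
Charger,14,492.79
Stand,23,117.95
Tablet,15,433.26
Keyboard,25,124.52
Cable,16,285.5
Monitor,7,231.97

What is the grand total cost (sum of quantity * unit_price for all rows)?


Computing row totals:
  Charger: 14 * 492.79 = 6899.06
  Stand: 23 * 117.95 = 2712.85
  Tablet: 15 * 433.26 = 6498.9
  Keyboard: 25 * 124.52 = 3113.0
  Cable: 16 * 285.5 = 4568.0
  Monitor: 7 * 231.97 = 1623.79
Grand total = 6899.06 + 2712.85 + 6498.9 + 3113.0 + 4568.0 + 1623.79 = 25415.6

ANSWER: 25415.6


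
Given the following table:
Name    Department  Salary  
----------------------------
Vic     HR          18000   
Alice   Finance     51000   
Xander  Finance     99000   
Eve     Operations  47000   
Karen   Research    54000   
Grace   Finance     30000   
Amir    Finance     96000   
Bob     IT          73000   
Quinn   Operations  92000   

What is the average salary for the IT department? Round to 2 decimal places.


IT department members:
  Bob: 73000
Sum = 73000
Count = 1
Average = 73000 / 1 = 73000.00

ANSWER: 73000.00


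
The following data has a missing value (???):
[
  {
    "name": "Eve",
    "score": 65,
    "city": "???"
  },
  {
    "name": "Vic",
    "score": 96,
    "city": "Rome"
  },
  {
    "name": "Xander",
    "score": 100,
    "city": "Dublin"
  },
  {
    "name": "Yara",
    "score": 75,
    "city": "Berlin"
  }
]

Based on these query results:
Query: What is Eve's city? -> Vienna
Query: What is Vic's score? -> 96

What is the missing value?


The missing value is Eve's city
From query: Eve's city = Vienna

ANSWER: Vienna


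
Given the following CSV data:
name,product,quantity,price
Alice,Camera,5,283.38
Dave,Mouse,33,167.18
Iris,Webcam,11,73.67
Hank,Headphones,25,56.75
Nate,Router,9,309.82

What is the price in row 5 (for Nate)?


Row 5: Nate
Column 'price' = 309.82

ANSWER: 309.82


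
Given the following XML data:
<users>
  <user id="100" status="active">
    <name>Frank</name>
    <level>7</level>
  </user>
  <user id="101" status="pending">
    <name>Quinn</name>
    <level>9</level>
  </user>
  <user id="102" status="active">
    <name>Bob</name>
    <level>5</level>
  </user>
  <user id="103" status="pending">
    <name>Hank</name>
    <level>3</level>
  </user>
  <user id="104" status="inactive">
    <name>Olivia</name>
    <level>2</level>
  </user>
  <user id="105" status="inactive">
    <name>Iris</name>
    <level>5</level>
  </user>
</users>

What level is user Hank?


Finding user: Hank
<level>3</level>

ANSWER: 3


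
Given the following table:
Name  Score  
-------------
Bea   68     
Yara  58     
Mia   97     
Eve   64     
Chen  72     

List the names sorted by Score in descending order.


Sorting by Score (descending):
  Mia: 97
  Chen: 72
  Bea: 68
  Eve: 64
  Yara: 58


ANSWER: Mia, Chen, Bea, Eve, Yara


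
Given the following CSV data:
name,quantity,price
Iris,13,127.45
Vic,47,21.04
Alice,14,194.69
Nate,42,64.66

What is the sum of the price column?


Values in 'price' column:
  Row 1: 127.45
  Row 2: 21.04
  Row 3: 194.69
  Row 4: 64.66
Sum = 127.45 + 21.04 + 194.69 + 64.66 = 407.84

ANSWER: 407.84


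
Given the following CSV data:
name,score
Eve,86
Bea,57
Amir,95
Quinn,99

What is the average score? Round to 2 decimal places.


Scores: 86, 57, 95, 99
Sum = 337
Count = 4
Average = 337 / 4 = 84.25

ANSWER: 84.25


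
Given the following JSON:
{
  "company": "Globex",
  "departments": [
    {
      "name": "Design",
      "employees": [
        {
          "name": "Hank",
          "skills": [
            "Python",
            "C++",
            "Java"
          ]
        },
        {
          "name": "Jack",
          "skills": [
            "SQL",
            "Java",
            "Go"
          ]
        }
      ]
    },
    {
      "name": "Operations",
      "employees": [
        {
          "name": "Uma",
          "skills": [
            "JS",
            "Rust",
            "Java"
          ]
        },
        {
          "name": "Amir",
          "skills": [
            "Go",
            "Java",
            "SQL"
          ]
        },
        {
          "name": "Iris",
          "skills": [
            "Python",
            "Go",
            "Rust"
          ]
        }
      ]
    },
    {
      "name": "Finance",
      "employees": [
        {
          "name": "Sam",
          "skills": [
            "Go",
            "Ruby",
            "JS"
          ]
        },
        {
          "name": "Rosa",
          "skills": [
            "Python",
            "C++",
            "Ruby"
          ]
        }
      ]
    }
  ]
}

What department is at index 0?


Path: departments[0].name
Value: Design

ANSWER: Design


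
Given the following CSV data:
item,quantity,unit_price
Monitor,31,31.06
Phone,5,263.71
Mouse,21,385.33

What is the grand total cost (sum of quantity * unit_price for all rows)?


Computing row totals:
  Monitor: 31 * 31.06 = 962.86
  Phone: 5 * 263.71 = 1318.55
  Mouse: 21 * 385.33 = 8091.93
Grand total = 962.86 + 1318.55 + 8091.93 = 10373.34

ANSWER: 10373.34


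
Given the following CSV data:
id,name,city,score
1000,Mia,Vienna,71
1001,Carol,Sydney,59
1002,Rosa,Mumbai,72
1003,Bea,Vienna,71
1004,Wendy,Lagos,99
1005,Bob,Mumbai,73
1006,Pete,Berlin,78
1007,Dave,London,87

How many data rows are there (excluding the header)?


Counting rows (excluding header):
Header: id,name,city,score
Data rows: 8

ANSWER: 8


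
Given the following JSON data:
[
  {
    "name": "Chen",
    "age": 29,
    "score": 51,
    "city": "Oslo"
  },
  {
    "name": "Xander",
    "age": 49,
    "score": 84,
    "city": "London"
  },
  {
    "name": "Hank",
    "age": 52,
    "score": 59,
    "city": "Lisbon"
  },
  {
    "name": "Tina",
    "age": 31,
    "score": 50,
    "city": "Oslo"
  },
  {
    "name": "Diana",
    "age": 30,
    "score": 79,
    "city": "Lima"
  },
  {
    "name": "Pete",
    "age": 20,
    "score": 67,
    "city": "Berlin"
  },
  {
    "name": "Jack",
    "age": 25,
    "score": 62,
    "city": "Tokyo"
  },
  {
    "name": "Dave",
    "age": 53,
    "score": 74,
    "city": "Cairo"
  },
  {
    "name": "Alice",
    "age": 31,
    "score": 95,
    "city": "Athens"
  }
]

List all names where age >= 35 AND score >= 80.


Checking both conditions:
  Chen (age=29, score=51) -> no
  Xander (age=49, score=84) -> YES
  Hank (age=52, score=59) -> no
  Tina (age=31, score=50) -> no
  Diana (age=30, score=79) -> no
  Pete (age=20, score=67) -> no
  Jack (age=25, score=62) -> no
  Dave (age=53, score=74) -> no
  Alice (age=31, score=95) -> no


ANSWER: Xander


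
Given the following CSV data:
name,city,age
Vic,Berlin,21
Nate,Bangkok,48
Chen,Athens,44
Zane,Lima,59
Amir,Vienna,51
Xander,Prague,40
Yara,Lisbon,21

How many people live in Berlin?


Scanning city column for 'Berlin':
  Row 1: Vic -> MATCH
Total matches: 1

ANSWER: 1


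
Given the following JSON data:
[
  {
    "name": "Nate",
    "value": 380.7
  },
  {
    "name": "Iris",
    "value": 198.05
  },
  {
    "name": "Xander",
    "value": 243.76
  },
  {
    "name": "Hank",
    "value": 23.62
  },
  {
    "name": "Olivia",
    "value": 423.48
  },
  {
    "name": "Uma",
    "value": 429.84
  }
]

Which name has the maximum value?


Comparing values:
  Nate: 380.7
  Iris: 198.05
  Xander: 243.76
  Hank: 23.62
  Olivia: 423.48
  Uma: 429.84
Maximum: Uma (429.84)

ANSWER: Uma


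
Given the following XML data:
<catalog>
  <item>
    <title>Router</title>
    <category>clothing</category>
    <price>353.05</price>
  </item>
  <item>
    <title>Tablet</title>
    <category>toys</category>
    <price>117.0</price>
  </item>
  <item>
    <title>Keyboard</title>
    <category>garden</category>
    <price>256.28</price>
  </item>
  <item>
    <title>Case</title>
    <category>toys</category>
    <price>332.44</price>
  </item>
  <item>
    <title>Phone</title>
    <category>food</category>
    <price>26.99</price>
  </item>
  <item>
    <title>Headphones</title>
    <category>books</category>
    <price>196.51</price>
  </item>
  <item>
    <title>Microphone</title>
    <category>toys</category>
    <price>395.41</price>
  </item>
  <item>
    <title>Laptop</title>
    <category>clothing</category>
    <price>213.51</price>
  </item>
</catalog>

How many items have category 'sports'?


Scanning <item> elements for <category>sports</category>:
Count: 0

ANSWER: 0


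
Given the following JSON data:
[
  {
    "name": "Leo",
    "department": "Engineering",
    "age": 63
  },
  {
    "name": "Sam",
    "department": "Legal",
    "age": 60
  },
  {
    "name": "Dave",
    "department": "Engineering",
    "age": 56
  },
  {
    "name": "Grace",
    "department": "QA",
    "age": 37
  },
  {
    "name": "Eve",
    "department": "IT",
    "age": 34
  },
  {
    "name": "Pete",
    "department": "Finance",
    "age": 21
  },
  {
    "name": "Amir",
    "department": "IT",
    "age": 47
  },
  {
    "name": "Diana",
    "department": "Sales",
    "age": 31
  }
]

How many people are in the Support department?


Scanning records for department = Support
  No matches found
Count: 0

ANSWER: 0


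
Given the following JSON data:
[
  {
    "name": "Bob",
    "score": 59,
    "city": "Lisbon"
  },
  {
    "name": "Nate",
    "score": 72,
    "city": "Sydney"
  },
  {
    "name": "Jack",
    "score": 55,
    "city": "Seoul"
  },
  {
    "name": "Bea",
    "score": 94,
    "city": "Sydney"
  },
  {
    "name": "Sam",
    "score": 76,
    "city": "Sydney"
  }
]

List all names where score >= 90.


Filtering records where score >= 90:
  Bob (score=59) -> no
  Nate (score=72) -> no
  Jack (score=55) -> no
  Bea (score=94) -> YES
  Sam (score=76) -> no


ANSWER: Bea


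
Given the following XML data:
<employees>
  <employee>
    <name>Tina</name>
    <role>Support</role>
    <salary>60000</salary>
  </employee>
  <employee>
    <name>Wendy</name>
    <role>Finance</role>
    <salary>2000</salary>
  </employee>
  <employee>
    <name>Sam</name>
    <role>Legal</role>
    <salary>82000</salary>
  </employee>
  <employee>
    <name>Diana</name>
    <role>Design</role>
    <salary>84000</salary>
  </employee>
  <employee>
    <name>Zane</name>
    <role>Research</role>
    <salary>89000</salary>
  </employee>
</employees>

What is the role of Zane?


Searching for <employee> with <name>Zane</name>
Found at position 5
<role>Research</role>

ANSWER: Research


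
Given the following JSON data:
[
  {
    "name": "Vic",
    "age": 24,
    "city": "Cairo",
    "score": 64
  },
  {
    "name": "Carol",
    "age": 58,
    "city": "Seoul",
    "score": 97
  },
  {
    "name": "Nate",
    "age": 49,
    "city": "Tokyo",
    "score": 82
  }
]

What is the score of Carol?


Looking up record where name = Carol
Record index: 1
Field 'score' = 97

ANSWER: 97


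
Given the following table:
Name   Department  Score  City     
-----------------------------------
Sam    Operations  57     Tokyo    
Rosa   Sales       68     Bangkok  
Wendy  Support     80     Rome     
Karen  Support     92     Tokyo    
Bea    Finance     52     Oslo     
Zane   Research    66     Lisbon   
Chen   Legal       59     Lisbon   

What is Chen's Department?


Row 7: Chen
Department = Legal

ANSWER: Legal


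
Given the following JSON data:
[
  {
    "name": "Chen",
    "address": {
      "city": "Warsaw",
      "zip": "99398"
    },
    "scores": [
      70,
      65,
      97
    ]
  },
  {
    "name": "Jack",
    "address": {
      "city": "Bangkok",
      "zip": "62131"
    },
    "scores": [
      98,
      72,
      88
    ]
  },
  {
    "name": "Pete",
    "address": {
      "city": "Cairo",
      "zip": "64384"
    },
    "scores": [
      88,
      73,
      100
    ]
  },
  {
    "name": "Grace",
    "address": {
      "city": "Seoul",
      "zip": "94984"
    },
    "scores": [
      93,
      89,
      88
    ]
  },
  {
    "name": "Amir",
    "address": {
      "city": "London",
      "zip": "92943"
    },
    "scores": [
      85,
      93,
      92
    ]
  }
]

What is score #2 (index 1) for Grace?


Path: records[3].scores[1]
Value: 89

ANSWER: 89


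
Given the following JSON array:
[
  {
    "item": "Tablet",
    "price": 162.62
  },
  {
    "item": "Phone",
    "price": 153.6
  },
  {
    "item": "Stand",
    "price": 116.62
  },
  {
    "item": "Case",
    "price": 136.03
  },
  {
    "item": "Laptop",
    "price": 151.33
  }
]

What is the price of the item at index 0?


Array index 0 -> Tablet
price = 162.62

ANSWER: 162.62


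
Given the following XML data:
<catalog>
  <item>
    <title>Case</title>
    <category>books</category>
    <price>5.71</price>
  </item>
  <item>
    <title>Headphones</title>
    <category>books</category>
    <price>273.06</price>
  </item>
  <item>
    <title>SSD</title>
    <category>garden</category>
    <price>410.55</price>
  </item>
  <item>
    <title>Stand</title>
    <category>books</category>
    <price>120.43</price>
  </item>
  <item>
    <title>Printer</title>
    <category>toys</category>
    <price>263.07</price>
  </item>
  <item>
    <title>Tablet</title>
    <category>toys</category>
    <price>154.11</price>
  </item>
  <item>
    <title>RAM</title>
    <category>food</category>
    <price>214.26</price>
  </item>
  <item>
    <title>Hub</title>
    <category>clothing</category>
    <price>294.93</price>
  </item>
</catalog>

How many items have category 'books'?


Scanning <item> elements for <category>books</category>:
  Item 1: Case -> MATCH
  Item 2: Headphones -> MATCH
  Item 4: Stand -> MATCH
Count: 3

ANSWER: 3


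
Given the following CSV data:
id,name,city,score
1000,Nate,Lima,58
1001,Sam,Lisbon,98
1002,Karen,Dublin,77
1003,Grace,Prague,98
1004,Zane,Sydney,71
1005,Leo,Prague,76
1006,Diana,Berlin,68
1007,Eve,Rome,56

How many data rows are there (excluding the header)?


Counting rows (excluding header):
Header: id,name,city,score
Data rows: 8

ANSWER: 8


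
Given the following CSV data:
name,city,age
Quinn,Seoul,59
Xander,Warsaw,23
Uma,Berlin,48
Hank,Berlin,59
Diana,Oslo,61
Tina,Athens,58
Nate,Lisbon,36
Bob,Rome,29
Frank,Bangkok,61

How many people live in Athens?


Scanning city column for 'Athens':
  Row 6: Tina -> MATCH
Total matches: 1

ANSWER: 1


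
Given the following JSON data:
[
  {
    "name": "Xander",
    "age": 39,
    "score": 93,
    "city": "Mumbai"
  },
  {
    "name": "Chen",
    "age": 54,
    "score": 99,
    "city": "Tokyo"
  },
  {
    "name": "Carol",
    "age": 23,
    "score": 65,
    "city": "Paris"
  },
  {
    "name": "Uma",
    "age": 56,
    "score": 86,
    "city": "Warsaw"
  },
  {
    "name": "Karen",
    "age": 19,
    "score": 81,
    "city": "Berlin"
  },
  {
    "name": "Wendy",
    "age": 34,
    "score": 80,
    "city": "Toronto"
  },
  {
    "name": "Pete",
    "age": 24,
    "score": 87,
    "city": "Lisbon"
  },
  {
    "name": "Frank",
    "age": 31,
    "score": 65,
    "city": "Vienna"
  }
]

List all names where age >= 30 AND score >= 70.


Checking both conditions:
  Xander (age=39, score=93) -> YES
  Chen (age=54, score=99) -> YES
  Carol (age=23, score=65) -> no
  Uma (age=56, score=86) -> YES
  Karen (age=19, score=81) -> no
  Wendy (age=34, score=80) -> YES
  Pete (age=24, score=87) -> no
  Frank (age=31, score=65) -> no


ANSWER: Xander, Chen, Uma, Wendy


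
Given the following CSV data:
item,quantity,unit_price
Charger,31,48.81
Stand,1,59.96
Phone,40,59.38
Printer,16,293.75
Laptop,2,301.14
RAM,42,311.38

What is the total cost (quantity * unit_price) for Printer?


Row: Printer
quantity = 16
unit_price = 293.75
total = 16 * 293.75 = 4700.0

ANSWER: 4700.0


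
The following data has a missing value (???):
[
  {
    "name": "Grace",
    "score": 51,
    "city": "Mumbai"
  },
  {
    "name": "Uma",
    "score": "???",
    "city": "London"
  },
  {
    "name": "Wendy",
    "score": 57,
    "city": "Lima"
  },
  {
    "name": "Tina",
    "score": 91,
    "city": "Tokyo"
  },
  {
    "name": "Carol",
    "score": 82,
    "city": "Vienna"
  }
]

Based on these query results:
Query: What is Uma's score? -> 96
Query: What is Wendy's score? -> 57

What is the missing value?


The missing value is Uma's score
From query: Uma's score = 96

ANSWER: 96


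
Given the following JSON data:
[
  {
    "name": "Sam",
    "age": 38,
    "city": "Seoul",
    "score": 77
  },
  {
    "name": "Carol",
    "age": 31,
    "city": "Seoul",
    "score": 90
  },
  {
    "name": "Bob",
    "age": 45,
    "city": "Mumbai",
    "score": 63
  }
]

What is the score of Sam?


Looking up record where name = Sam
Record index: 0
Field 'score' = 77

ANSWER: 77
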